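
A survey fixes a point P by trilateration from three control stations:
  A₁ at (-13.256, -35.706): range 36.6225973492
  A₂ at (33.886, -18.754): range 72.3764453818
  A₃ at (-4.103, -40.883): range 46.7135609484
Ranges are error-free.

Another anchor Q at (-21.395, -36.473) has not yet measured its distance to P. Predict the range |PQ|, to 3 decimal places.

eq1: (x + 13.256)² + (y + 35.706)² = 36.6225973492²
eq2: (x − 33.886)² + (y + 18.754)² = 72.3764453818²
eq3: (x + 4.103)² + (y + 40.883)² = 46.7135609484²
eq3−eq1, eq3−eq2 (x²,y² cancel):
  -18.306·x + 10.354·y = 603.327814
  75.978·x + 44.258·y = -3244.473856
det = -18.306·44.258 − 10.354·75.978 = -1596.863160
x = (603.327814·44.258 − 10.354·-3244.473856) / -1596.863160 = -37.758630
y = (-18.306·-3244.473856 − 603.327814·75.978) / -1596.863160 = -8.487701
|P − Q| = √((-37.758630 − -21.395)² + (-8.487701 − -36.473)²) = 32.418287

32.418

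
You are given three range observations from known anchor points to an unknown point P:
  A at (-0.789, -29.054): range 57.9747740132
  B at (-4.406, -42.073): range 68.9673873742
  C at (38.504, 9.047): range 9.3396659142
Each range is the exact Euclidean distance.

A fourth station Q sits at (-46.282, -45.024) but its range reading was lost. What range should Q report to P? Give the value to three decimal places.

105.183

eq1: (x + 0.789)² + (y + 29.054)² = 57.9747740132²
eq2: (x + 4.406)² + (y + 42.073)² = 68.9673873742²
eq3: (x − 38.504)² + (y − 9.047)² = 9.3396659142²
eq1−eq3, eq1−eq2 (x²,y² cancel):
  78.586·x + 76.202·y = 3993.493850
  -7.234·x − 26.038·y = -450.633371
det = 78.586·-26.038 − 76.202·-7.234 = -1494.977000
x = (3993.493850·-26.038 − 76.202·-450.633371) / -1494.977000 = 46.584950
y = (78.586·-450.633371 − 3993.493850·-7.234) / -1494.977000 = 4.364308
|P − Q| = √((46.584950 − -46.282)² + (4.364308 − -45.024)²) = 105.183056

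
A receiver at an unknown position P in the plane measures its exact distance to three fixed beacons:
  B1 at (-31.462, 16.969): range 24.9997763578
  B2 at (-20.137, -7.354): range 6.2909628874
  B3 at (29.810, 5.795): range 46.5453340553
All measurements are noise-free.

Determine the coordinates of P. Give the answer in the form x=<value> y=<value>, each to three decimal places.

eq1: (x + 31.462)² + (y − 16.969)² = 24.9997763578²
eq2: (x + 20.137)² + (y + 7.354)² = 6.2909628874²
eq3: (x − 29.810)² + (y − 5.795)² = 46.5453340553²
eq2−eq1, eq2−eq3 (x²,y² cancel):
  -22.650·x + 48.646·y = 232.811716
  99.894·x + 26.298·y = -1664.253868
det = -22.650·26.298 − 48.646·99.894 = -5455.093224
x = (232.811716·26.298 − 48.646·-1664.253868) / -5455.093224 = -15.963389
y = (-22.650·-1664.253868 − 232.811716·99.894) / -5455.093224 = -2.646858

x=-15.963 y=-2.647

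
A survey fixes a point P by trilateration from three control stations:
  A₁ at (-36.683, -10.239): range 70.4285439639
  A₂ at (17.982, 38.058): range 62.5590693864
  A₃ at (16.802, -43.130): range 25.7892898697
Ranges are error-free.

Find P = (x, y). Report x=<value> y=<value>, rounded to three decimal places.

eq1: (x + 36.683)² + (y + 10.239)² = 70.4285439639²
eq2: (x − 17.982)² + (y − 38.058)² = 62.5590693864²
eq3: (x − 16.802)² + (y + 43.130)² = 25.7892898697²
eq3−eq1, eq3−eq2 (x²,y² cancel):
  -106.970·x + 65.782·y = -4987.116827
  2.360·x + 162.376·y = -3619.290107
det = -106.970·162.376 − 65.782·2.360 = -17524.606240
x = (-4987.116827·162.376 − 65.782·-3619.290107) / -17524.606240 = 32.622926
y = (-106.970·-3619.290107 − -4987.116827·2.360) / -17524.606240 = -22.763710

x=32.623 y=-22.764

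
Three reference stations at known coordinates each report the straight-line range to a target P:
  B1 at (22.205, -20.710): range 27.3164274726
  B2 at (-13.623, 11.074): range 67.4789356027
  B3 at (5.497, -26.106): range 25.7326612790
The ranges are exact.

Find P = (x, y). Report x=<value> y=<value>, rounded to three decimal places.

x=19.235 y=-47.865

eq1: (x − 22.205)² + (y + 20.710)² = 27.3164274726²
eq2: (x + 13.623)² + (y − 11.074)² = 67.4789356027²
eq3: (x − 5.497)² + (y + 26.106)² = 25.7326612790²
eq2−eq1, eq2−eq3 (x²,y² cancel):
  71.656·x − 63.568·y = 4420.966060
  38.240·x − 74.360·y = 4294.757534
det = 71.656·-74.360 − -63.568·38.240 = -2897.499840
x = (4420.966060·-74.360 − -63.568·4294.757534) / -2897.499840 = 19.235166
y = (71.656·4294.757534 − 4420.966060·38.240) / -2897.499840 = -47.864508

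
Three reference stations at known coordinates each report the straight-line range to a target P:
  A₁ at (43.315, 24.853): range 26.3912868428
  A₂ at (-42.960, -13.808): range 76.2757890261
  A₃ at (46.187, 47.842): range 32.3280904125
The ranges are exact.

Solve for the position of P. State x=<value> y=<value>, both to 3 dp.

eq1: (x − 43.315)² + (y − 24.853)² = 26.3912868428²
eq2: (x + 42.960)² + (y + 13.808)² = 76.2757890261²
eq3: (x − 46.187)² + (y − 47.842)² = 32.3280904125²
eq3−eq2, eq3−eq1 (x²,y² cancel):
  -178.294·x − 123.300·y = -7158.764031
  -5.744·x − 45.978·y = -1579.629691
det = -178.294·-45.978 − -123.300·-5.744 = 7489.366332
x = (-7158.764031·-45.978 − -123.300·-1579.629691) / 7489.366332 = 17.942414
y = (-178.294·-1579.629691 − -7158.764031·-5.744) / 7489.366332 = 32.114674

x=17.942 y=32.115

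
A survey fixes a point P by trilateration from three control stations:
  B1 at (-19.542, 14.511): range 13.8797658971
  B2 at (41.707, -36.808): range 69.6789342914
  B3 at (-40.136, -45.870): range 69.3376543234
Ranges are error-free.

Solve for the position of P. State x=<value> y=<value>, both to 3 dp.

eq1: (x + 19.542)² + (y − 14.511)² = 13.8797658971²
eq2: (x − 41.707)² + (y + 36.808)² = 69.6789342914²
eq3: (x + 40.136)² + (y + 45.870)² = 69.3376543234²
eq2−eq1, eq2−eq3 (x²,y² cancel):
  -122.498·x + 102.638·y = 2160.662155
  -163.686·x − 18.124·y = 668.096260
det = -122.498·-18.124 − 102.638·-163.686 = 19020.557420
x = (2160.662155·-18.124 − 102.638·668.096260) / 19020.557420 = -5.663972
y = (-122.498·668.096260 − 2160.662155·-163.686) / 19020.557420 = 14.291363

x=-5.664 y=14.291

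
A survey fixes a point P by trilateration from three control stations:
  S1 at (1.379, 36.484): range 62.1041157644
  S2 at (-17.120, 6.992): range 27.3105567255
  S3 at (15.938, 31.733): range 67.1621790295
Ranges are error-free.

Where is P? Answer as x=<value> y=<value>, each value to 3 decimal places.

eq1: (x − 1.379)² + (y − 36.484)² = 62.1041157644²
eq2: (x + 17.120)² + (y − 6.992)² = 27.3105567255²
eq3: (x − 15.938)² + (y − 31.733)² = 67.1621790295²
eq3−eq2, eq3−eq1 (x²,y² cancel):
  -66.116·x − 49.482·y = 2845.871114
  -29.118·x + 9.502·y = 725.817861
det = -66.116·9.502 − -49.482·-29.118 = -2069.051108
x = (2845.871114·9.502 − -49.482·725.817861) / -2069.051108 = -30.427661
y = (-66.116·725.817861 − 2845.871114·-29.118) / -2069.051108 = -16.856955

x=-30.428 y=-16.857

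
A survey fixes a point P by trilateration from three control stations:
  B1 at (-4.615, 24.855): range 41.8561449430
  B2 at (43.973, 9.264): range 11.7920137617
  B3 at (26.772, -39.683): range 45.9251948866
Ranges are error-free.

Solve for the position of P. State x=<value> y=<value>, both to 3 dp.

eq1: (x + 4.615)² + (y − 24.855)² = 41.8561449430²
eq2: (x − 43.973)² + (y − 9.264)² = 11.7920137617²
eq3: (x − 26.772)² + (y + 39.683)² = 45.9251948866²
eq1−eq3, eq1−eq2 (x²,y² cancel):
  62.774·x − 129.076·y = 1295.224567
  97.176·x − 31.182·y = 2993.262456
det = 62.774·-31.182 − -129.076·97.176 = 10585.670508
x = (1295.224567·-31.182 − -129.076·2993.262456) / 10585.670508 = 32.682923
y = (62.774·2993.262456 − 1295.224567·97.176) / 10585.670508 = 5.860216

x=32.683 y=5.860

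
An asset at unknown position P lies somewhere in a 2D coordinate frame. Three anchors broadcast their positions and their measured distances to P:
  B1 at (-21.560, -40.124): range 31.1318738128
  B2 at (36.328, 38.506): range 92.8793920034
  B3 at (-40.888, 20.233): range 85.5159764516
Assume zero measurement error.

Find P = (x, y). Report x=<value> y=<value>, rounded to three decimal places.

eq1: (x + 21.560)² + (y + 40.124)² = 31.1318738128²
eq2: (x − 36.328)² + (y − 38.506)² = 92.8793920034²
eq3: (x + 40.888)² + (y − 20.233)² = 85.5159764516²
eq1−eq3, eq1−eq2 (x²,y² cancel):
  -38.656·x + 120.714·y = -6337.354804
  115.776·x + 157.260·y = -6929.721248
det = -38.656·157.260 − 120.714·115.776 = -20054.826624
x = (-6337.354804·157.260 − 120.714·-6929.721248) / -20054.826624 = 7.983018
y = (-38.656·-6929.721248 − -6337.354804·115.776) / -20054.826624 = -49.942536

x=7.983 y=-49.943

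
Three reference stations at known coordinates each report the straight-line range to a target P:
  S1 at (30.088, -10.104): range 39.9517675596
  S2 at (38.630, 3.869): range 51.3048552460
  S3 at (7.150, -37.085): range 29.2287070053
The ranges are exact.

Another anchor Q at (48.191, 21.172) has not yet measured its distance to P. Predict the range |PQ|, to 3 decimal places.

eq1: (x − 30.088)² + (y + 10.104)² = 39.9517675596²
eq2: (x − 38.630)² + (y − 3.869)² = 51.3048552460²
eq3: (x − 7.150)² + (y + 37.085)² = 29.2287070053²
eq3−eq2, eq3−eq1 (x²,y² cancel):
  62.960·x + 81.908·y = -1697.044523
  45.876·x + 53.962·y = -1160.867583
det = 62.960·53.962 − 81.908·45.876 = -360.163888
x = (-1697.044523·53.962 − 81.908·-1160.867583) / -360.163888 = -9.741192
y = (62.960·-1160.867583 − -1697.044523·45.876) / -360.163888 = -13.231175
|P − Q| = √((-9.741192 − 48.191)² + (-13.231175 − 21.172)²) = 67.377424

67.377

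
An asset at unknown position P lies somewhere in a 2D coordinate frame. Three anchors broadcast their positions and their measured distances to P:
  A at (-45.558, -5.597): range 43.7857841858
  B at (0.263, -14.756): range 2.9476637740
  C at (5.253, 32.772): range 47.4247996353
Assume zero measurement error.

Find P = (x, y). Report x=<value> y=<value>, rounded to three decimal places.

x=-2.586 y=-14.000

eq1: (x + 45.558)² + (y + 5.597)² = 43.7857841858²
eq2: (x − 0.263)² + (y + 14.756)² = 2.9476637740²
eq3: (x − 5.253)² + (y − 32.772)² = 47.4247996353²
eq3−eq1, eq3−eq2 (x²,y² cancel):
  -101.622·x − 76.738·y = 1337.176504
  -9.980·x − 95.056·y = 1356.633611
det = -101.622·-95.056 − -76.738·-9.980 = 8893.935592
x = (1337.176504·-95.056 − -76.738·1356.633611) / 8893.935592 = -2.586178
y = (-101.622·1356.633611 − 1337.176504·-9.980) / 8893.935592 = -14.000416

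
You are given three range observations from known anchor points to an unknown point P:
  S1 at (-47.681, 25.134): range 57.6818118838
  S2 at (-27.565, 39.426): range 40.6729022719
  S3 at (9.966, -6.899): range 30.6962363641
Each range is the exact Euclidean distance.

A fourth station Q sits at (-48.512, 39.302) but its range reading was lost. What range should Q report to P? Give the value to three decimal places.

eq1: (x + 47.681)² + (y − 25.134)² = 57.6818118838²
eq2: (x + 27.565)² + (y − 39.426)² = 40.6729022719²
eq3: (x − 9.966)² + (y + 6.899)² = 30.6962363641²
eq3−eq1, eq3−eq2 (x²,y² cancel):
  -115.294·x + 64.066·y = 373.345865
  -75.062·x + 92.650·y = 1455.295292
det = -115.294·92.650 − 64.066·-75.062 = -5873.067008
x = (373.345865·92.650 − 64.066·1455.295292) / -5873.067008 = 9.985320
y = (-115.294·1455.295292 − 373.345865·-75.062) / -5873.067008 = 23.797230
|P − Q| = √((9.985320 − -48.512)² + (23.797230 − 39.302)²) = 60.517223

60.517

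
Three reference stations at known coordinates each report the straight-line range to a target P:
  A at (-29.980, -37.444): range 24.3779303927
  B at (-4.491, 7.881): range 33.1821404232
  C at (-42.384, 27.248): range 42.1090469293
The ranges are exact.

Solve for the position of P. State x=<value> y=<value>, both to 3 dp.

x=-30.225 y=-13.067

eq1: (x + 29.980)² + (y + 37.444)² = 24.3779303927²
eq2: (x + 4.491)² + (y − 7.881)² = 33.1821404232²
eq3: (x + 42.384)² + (y − 27.248)² = 42.1090469293²
eq3−eq2, eq3−eq1 (x²,y² cancel):
  75.786·x − 38.734·y = -1784.460328
  24.808·x − 129.384·y = 940.884919
det = 75.786·-129.384 − -38.734·24.808 = -8844.582752
x = (-1784.460328·-129.384 − -38.734·940.884919) / -8844.582752 = -30.224699
y = (75.786·940.884919 − -1784.460328·24.808) / -8844.582752 = -13.067298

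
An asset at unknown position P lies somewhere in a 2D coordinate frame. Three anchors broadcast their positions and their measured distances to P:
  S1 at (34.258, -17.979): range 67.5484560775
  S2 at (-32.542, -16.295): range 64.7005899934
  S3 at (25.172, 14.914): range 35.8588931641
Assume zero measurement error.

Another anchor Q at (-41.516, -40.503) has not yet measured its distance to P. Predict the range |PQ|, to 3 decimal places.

eq1: (x − 34.258)² + (y + 17.979)² = 67.5484560775²
eq2: (x + 32.542)² + (y + 16.295)² = 64.7005899934²
eq3: (x − 25.172)² + (y − 14.914)² = 35.8588931641²
eq3−eq1, eq3−eq2 (x²,y² cancel):
  18.172·x − 65.786·y = -2636.135674
  -115.428·x − 62.418·y = -2431.854318
det = 18.172·-62.418 − -65.786·-115.428 = -8727.806304
x = (-2636.135674·-62.418 − -65.786·-2431.854318) / -8727.806304 = -0.522508
y = (18.172·-2431.854318 − -2636.135674·-115.428) / -8727.806304 = 39.927046
|P − Q| = √((-0.522508 − -41.516)² + (39.927046 − -40.503)²) = 90.274352

90.274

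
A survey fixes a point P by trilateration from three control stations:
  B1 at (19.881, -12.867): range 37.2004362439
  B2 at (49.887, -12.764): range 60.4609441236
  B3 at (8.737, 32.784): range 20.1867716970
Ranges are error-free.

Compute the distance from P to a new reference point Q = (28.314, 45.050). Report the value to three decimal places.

42.487

eq1: (x − 19.881)² + (y + 12.867)² = 37.2004362439²
eq2: (x − 49.887)² + (y + 12.764)² = 60.4609441236²
eq3: (x − 8.737)² + (y − 32.784)² = 20.1867716970²
eq3−eq2, eq3−eq1 (x²,y² cancel):
  82.300·x − 91.096·y = -1747.513373
  22.288·x − 91.302·y = -1566.678680
det = 82.300·-91.302 − -91.096·22.288 = -5483.806952
x = (-1747.513373·-91.302 − -91.096·-1566.678680) / -5483.806952 = -3.069638
y = (82.300·-1566.678680 − -1747.513373·22.288) / -5483.806952 = 16.409964
|P − Q| = √((-3.069638 − 28.314)² + (16.409964 − 45.050)²) = 42.487462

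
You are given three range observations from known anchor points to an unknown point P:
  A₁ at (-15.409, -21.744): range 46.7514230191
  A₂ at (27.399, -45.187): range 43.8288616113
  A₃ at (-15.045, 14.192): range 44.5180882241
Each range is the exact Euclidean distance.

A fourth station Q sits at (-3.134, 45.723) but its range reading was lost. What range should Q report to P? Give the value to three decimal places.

55.725

eq1: (x + 15.409)² + (y + 21.744)² = 46.7514230191²
eq2: (x − 27.399)² + (y + 45.187)² = 43.8288616113²
eq3: (x + 15.045)² + (y − 14.192)² = 44.5180882241²
eq2−eq1, eq2−eq3 (x²,y² cancel):
  -85.616·x + 46.886·y = -2347.057797
  -84.888·x + 118.758·y = -2425.696350
det = -85.616·118.758 − 46.886·-84.888 = -6187.526160
x = (-2347.057797·118.758 − 46.886·-2425.696350) / -6187.526160 = 26.666666
y = (-85.616·-2425.696350 − -2347.057797·-84.888) / -6187.526160 = -1.364257
|P − Q| = √((26.666666 − -3.134)² + (-1.364257 − 45.723)²) = 55.725124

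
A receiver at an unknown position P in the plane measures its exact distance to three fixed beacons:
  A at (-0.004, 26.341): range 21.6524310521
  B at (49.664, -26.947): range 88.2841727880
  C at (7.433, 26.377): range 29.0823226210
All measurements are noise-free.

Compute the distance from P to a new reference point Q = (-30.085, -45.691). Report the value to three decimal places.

eq1: (x + 0.004)² + (y − 26.341)² = 21.6524310521²
eq2: (x − 49.664)² + (y + 26.947)² = 88.2841727880²
eq3: (x − 7.433)² + (y − 26.377)² = 29.0823226210²
eq2−eq3, eq2−eq1 (x²,y² cancel):
  -84.462·x + 106.648·y = 4506.655589
  -99.336·x + 106.576·y = 4826.461986
det = -84.462·106.576 − 106.648·-99.336 = 1592.363616
x = (4506.655589·106.576 − 106.648·4826.461986) / 1592.363616 = -21.622694
y = (-84.462·4826.461986 − 4506.655589·-99.336) / 1592.363616 = 25.132769
|P − Q| = √((-21.622694 − -30.085)² + (25.132769 − -45.691)²) = 71.327533

71.328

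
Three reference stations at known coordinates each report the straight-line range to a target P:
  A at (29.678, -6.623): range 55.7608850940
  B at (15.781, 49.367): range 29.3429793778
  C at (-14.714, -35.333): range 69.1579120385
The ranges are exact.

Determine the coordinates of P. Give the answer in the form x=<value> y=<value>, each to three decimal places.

eq1: (x − 29.678)² + (y + 6.623)² = 55.7608850940²
eq2: (x − 15.781)² + (y − 49.367)² = 29.3429793778²
eq3: (x + 14.714)² + (y + 35.333)² = 69.1579120385²
eq1−eq2, eq1−eq3 (x²,y² cancel):
  -27.794·x + 111.980·y = 4009.758705
  -88.784·x − 57.420·y = -1133.265619
det = -27.794·-57.420 − 111.980·-88.784 = 11537.963800
x = (4009.758705·-57.420 − 111.980·-1133.265619) / 11537.963800 = -8.956282
y = (-27.794·-1133.265619 − 4009.758705·-88.784) / 11537.963800 = 33.584817

x=-8.956 y=33.585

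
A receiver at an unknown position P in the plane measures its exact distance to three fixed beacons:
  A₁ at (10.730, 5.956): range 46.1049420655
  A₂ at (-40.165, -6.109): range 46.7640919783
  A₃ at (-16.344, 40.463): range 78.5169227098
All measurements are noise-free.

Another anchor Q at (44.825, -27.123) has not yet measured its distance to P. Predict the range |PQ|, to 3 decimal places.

eq1: (x − 10.730)² + (y − 5.956)² = 46.1049420655²
eq2: (x + 40.165)² + (y + 6.109)² = 46.7640919783²
eq3: (x + 16.344)² + (y − 40.463)² = 78.5169227098²
eq1−eq3, eq1−eq2 (x²,y² cancel):
  -54.148·x + 69.014·y = -2285.467600
  -101.790·x − 24.130·y = 1438.725654
det = -54.148·-24.130 − 69.014·-101.790 = 8331.526300
x = (-2285.467600·-24.130 − 69.014·1438.725654) / 8331.526300 = -5.298414
y = (-54.148·1438.725654 − -2285.467600·-101.790) / 8331.526300 = -37.273106
|P − Q| = √((-5.298414 − 44.825)² + (-37.273106 − -27.123)²) = 51.140799

51.141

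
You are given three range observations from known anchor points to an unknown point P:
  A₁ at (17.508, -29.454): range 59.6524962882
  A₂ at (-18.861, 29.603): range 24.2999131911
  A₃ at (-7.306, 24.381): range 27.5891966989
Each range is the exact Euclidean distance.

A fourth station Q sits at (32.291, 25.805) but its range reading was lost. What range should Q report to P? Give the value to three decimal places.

eq1: (x − 17.508)² + (y + 29.454)² = 59.6524962882²
eq2: (x + 18.861)² + (y − 29.603)² = 24.2999131911²
eq3: (x + 7.306)² + (y − 24.381)² = 27.5891966989²
eq2−eq1, eq2−eq3 (x²,y² cancel):
  72.738·x − 118.114·y = -3025.941282
  23.110·x − 10.444·y = -754.942126
det = 72.738·-10.444 − -118.114·23.110 = 1969.938868
x = (-3025.941282·-10.444 − -118.114·-754.942126) / 1969.938868 = -29.222381
y = (72.738·-754.942126 − -3025.941282·23.110) / 1969.938868 = 7.622837
|P − Q| = √((-29.222381 − 32.291)² + (7.622837 − 25.805)²) = 64.144268

64.144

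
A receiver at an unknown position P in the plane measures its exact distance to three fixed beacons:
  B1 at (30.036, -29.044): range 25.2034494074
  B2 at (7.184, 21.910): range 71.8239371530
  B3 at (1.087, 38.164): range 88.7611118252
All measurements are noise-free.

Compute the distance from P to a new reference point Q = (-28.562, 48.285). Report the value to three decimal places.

107.116

eq1: (x − 30.036)² + (y + 29.044)² = 25.2034494074²
eq2: (x − 7.184)² + (y − 21.910)² = 71.8239371530²
eq3: (x − 1.087)² + (y − 38.164)² = 88.7611118252²
eq1−eq3, eq1−eq2 (x²,y² cancel):
  -57.898·x + 134.416·y = -7531.363877
  -45.704·x + 101.908·y = -5737.521362
det = -57.898·101.908 − 134.416·-45.704 = 243.079480
x = (-7531.363877·101.908 − 134.416·-5737.521362) / 243.079480 = 15.256086
y = (-57.898·-5737.521362 − -7531.363877·-45.704) / 243.079480 = -49.458896
|P − Q| = √((15.256086 − -28.562)² + (-49.458896 − 48.285)²) = 107.116264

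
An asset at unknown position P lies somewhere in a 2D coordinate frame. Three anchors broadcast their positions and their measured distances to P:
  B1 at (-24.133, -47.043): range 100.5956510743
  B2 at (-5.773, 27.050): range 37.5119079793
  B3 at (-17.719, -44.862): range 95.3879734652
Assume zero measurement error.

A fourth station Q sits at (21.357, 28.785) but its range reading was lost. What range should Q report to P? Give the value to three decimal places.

eq1: (x + 24.133)² + (y + 47.043)² = 100.5956510743²
eq2: (x + 5.773)² + (y − 27.050)² = 37.5119079793²
eq3: (x + 17.719)² + (y + 44.862)² = 95.3879734652²
eq2−eq3, eq2−eq1 (x²,y² cancel):
  -23.892·x − 143.824·y = -6130.190266
  -36.720·x − 148.186·y = -6681.926266
det = -23.892·-148.186 − -143.824·-36.720 = -1740.757368
x = (-6130.190266·-148.186 − -143.824·-6681.926266) / -1740.757368 = 30.224194
y = (-23.892·-6681.926266 − -6130.190266·-36.720) / -1740.757368 = 37.602026
|P − Q| = √((30.224194 − 21.357)² + (37.602026 − 28.785)²) = 12.504682

12.505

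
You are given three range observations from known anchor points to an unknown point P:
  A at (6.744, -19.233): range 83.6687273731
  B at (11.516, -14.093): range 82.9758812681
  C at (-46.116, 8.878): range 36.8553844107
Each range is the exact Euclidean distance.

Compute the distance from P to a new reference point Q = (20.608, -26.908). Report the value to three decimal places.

eq1: (x − 6.744)² + (y + 19.233)² = 83.6687273731²
eq2: (x − 11.516)² + (y + 14.093)² = 82.9758812681²
eq3: (x + 46.116)² + (y − 8.878)² = 36.8553844107²
eq2−eq3, eq2−eq1 (x²,y² cancel):
  -115.264·x + 45.942·y = 7400.950947
  -9.544·x − 10.280·y = -31.300148
det = -115.264·-10.280 − 45.942·-9.544 = 1623.384368
x = (7400.950947·-10.280 − 45.942·-31.300148) / 1623.384368 = -45.980352
y = (-115.264·-31.300148 − 7400.950947·-9.544) / 1623.384368 = 45.733135
|P − Q| = √((-45.980352 − 20.608)² + (45.733135 − -26.908)²) = 98.543103

98.543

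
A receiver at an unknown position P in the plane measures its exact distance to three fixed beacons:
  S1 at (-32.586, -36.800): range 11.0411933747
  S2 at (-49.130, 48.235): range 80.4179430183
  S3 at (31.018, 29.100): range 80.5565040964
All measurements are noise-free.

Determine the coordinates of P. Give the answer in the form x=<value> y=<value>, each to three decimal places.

eq1: (x + 32.586)² + (y + 36.800)² = 11.0411933747²
eq2: (x + 49.130)² + (y − 48.235)² = 80.4179430183²
eq3: (x − 31.018)² + (y − 29.100)² = 80.5565040964²
eq3−eq1, eq3−eq2 (x²,y² cancel):
  -127.208·x − 131.800·y = 6974.603473
  -160.296·x + 38.270·y = 2953.750594
det = -127.208·38.270 − -131.800·-160.296 = -25995.262960
x = (6974.603473·38.270 − -131.800·2953.750594) / -25995.262960 = -25.243922
y = (-127.208·2953.750594 − 6974.603473·-160.296) / -25995.262960 = -28.553677

x=-25.244 y=-28.554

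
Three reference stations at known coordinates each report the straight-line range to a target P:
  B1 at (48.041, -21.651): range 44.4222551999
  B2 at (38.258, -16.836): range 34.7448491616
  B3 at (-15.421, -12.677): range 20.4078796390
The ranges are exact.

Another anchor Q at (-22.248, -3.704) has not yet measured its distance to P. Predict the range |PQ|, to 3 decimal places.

30.567

eq1: (x − 48.041)² + (y + 21.651)² = 44.4222551999²
eq2: (x − 38.258)² + (y + 16.836)² = 34.7448491616²
eq3: (x + 15.421)² + (y + 12.677)² = 20.4078796390²
eq3−eq2, eq3−eq1 (x²,y² cancel):
  107.358·x − 8.318·y = 557.888898
  126.924·x − 17.948·y = 821.334706
det = 107.358·-17.948 − -8.318·126.924 = -871.107552
x = (557.888898·-17.948 − -8.318·821.334706) / -871.107552 = 3.651820
y = (107.358·821.334706 − 557.888898·126.924) / -871.107552 = -19.937103
|P − Q| = √((3.651820 − -22.248)² + (-19.937103 − -3.704)²) = 30.566555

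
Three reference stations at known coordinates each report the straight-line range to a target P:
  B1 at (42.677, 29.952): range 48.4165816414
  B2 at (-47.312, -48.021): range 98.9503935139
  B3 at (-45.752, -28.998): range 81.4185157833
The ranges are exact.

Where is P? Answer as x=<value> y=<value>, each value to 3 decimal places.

x=-4.426 y=41.153

eq1: (x − 42.677)² + (y − 29.952)² = 48.4165816414²
eq2: (x + 47.312)² + (y + 48.021)² = 98.9503935139²
eq3: (x + 45.752)² + (y + 28.998)² = 81.4185157833²
eq2−eq1, eq2−eq3 (x²,y² cancel):
  179.978·x + 155.946·y = 5621.021847
  3.120·x + 38.046·y = 1551.893387
det = 179.978·38.046 − 155.946·3.120 = 6360.891468
x = (5621.021847·38.046 − 155.946·1551.893387) / 6360.891468 = -4.426136
y = (179.978·1551.893387 − 5621.021847·3.120) / 6360.891468 = 41.152892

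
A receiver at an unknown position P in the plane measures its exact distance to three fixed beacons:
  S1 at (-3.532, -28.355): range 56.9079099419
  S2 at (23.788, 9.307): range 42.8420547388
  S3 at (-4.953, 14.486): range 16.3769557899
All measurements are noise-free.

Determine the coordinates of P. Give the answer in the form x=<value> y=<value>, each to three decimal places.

eq1: (x + 3.532)² + (y + 28.355)² = 56.9079099419²
eq2: (x − 23.788)² + (y − 9.307)² = 42.8420547388²
eq3: (x + 4.953)² + (y − 14.486)² = 16.3769557899²
eq3−eq1, eq3−eq2 (x²,y² cancel):
  2.842·x − 85.682·y = -2388.200889
  57.482·x − 10.358·y = -1149.124185
det = 2.842·-10.358 − -85.682·57.482 = 4895.735288
x = (-2388.200889·-10.358 − -85.682·-1149.124185) / 4895.735288 = -15.058468
y = (2.842·-1149.124185 − -2388.200889·57.482) / 4895.735288 = 27.373366

x=-15.058 y=27.373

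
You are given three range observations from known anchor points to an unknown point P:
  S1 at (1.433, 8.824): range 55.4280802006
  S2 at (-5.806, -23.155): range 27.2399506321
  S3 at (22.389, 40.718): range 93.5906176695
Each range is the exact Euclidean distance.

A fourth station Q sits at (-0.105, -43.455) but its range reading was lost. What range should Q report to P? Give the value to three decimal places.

eq1: (x − 1.433)² + (y − 8.824)² = 55.4280802006²
eq2: (x + 5.806)² + (y + 23.155)² = 27.2399506321²
eq3: (x − 22.389)² + (y − 40.718)² = 93.5906176695²
eq3−eq1, eq3−eq2 (x²,y² cancel):
  -41.912·x − 63.788·y = 3607.625261
  -56.390·x − 127.746·y = 6427.829621
det = -41.912·-127.746 − -63.788·-56.390 = 1757.085032
x = (3607.625261·-127.746 − -63.788·6427.829621) / 1757.085032 = -28.935026
y = (-41.912·6427.829621 − 3607.625261·-56.390) / 1757.085032 = -37.544686
|P − Q| = √((-28.935026 − -0.105)² + (-37.544686 − -43.455)²) = 29.429614

29.430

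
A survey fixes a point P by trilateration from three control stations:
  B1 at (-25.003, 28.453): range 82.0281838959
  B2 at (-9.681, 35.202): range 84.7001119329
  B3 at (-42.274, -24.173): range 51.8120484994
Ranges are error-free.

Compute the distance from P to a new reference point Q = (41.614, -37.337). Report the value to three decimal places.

39.717

eq1: (x + 25.003)² + (y − 28.453)² = 82.0281838959²
eq2: (x + 9.681)² + (y − 35.202)² = 84.7001119329²
eq3: (x + 42.274)² + (y + 24.173)² = 51.8120484994²
eq2−eq1, eq2−eq3 (x²,y² cancel):
  -30.644·x − 13.498·y = 547.306661
  -65.186·x − 118.750·y = 5528.143032
det = -30.644·-118.750 − -13.498·-65.186 = 2759.094372
x = (547.306661·-118.750 − -13.498·5528.143032) / 2759.094372 = 3.488902
y = (-30.644·5528.143032 − 547.306661·-65.186) / 2759.094372 = -48.467963
|P − Q| = √((3.488902 − 41.614)² + (-48.467963 − -37.337)²) = 39.716766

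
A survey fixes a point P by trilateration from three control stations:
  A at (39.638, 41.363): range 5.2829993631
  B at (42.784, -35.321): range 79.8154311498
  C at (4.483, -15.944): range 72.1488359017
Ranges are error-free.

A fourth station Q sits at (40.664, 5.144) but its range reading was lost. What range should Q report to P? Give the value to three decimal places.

eq1: (x − 39.638)² + (y − 41.363)² = 5.2829993631²
eq2: (x − 42.784)² + (y + 35.321)² = 79.8154311498²
eq3: (x − 4.483)² + (y + 15.944)² = 72.1488359017²
eq2−eq3, eq2−eq1 (x²,y² cancel):
  -76.602·x + 38.754·y = -1638.686744
  -6.292·x + 153.368·y = 6546.618083
det = -76.602·153.368 − 38.754·-6.292 = -11504.455368
x = (-1638.686744·153.368 − 38.754·6546.618083) / -11504.455368 = 43.898623
y = (-76.602·6546.618083 − -1638.686744·-6.292) / -11504.455368 = 44.486648
|P − Q| = √((43.898623 − 40.664)² + (44.486648 − 5.144)²) = 39.475394

39.475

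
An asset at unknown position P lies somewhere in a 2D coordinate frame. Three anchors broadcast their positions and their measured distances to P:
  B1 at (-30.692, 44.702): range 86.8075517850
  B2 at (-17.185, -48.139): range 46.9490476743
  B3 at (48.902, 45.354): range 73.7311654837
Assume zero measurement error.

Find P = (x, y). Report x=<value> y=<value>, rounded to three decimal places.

eq1: (x + 30.692)² + (y − 44.702)² = 86.8075517850²
eq2: (x + 17.185)² + (y + 48.139)² = 46.9490476743²
eq3: (x − 48.902)² + (y − 45.354)² = 73.7311654837²
eq2−eq1, eq2−eq3 (x²,y² cancel):
  -27.014·x + 185.682·y = -5003.757847
  132.174·x + 186.986·y = -1396.368312
det = -27.014·186.986 − 185.682·132.174 = -29593.572472
x = (-5003.757847·186.986 − 185.682·-1396.368312) / -29593.572472 = 22.854699
y = (-27.014·-1396.368312 − -5003.757847·132.174) / -29593.572472 = -23.622974

x=22.855 y=-23.623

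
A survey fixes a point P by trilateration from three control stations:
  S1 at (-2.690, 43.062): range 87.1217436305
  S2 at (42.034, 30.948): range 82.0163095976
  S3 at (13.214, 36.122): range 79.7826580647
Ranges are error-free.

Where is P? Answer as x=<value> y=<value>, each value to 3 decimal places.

x=7.532 y=-43.458

eq1: (x + 2.690)² + (y − 43.062)² = 87.1217436305²
eq2: (x − 42.034)² + (y − 30.948)² = 82.0163095976²
eq3: (x − 13.214)² + (y − 36.122)² = 79.7826580647²
eq1−eq3, eq1−eq2 (x²,y² cancel):
  31.808·x − 13.880·y = 842.762421
  89.448·x − 24.228·y = 1726.587089
det = 31.808·-24.228 − -13.880·89.448 = 470.894016
x = (842.762421·-24.228 − -13.880·1726.587089) / 470.894016 = 7.531590
y = (31.808·1726.587089 − 842.762421·89.448) / 470.894016 = -43.458040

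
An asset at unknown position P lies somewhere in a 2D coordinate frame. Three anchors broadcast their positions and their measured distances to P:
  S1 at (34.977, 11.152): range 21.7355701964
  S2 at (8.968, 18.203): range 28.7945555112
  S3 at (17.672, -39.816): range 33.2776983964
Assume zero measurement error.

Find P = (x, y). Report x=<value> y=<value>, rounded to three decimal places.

eq1: (x − 34.977)² + (y − 11.152)² = 21.7355701964²
eq2: (x − 8.968)² + (y − 18.203)² = 28.7945555112²
eq3: (x − 17.672)² + (y + 39.816)² = 33.2776983964²
eq1−eq3, eq1−eq2 (x²,y² cancel):
  -34.610·x − 101.936·y = -85.114392
  -52.018·x + 14.102·y = -1292.674815
det = -34.610·14.102 − -101.936·-52.018 = -5790.577068
x = (-85.114392·14.102 − -101.936·-1292.674815) / -5790.577068 = 22.963235
y = (-34.610·-1292.674815 − -85.114392·-52.018) / -5790.577068 = -6.961654

x=22.963 y=-6.962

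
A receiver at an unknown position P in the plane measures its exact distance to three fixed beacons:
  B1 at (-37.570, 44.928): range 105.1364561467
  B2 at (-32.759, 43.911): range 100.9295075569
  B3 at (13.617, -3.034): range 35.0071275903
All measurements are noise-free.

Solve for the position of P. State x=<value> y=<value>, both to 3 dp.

x=40.049 y=-25.988

eq1: (x + 37.570)² + (y − 44.928)² = 105.1364561467²
eq2: (x + 32.759)² + (y − 43.911)² = 100.9295075569²
eq3: (x − 13.617)² + (y + 3.034)² = 35.0071275903²
eq1−eq2, eq1−eq3 (x²,y² cancel):
  9.622·x − 2.034·y = 438.206833
  102.374·x − 95.924·y = 6592.773190
det = 9.622·-95.924 − -2.034·102.374 = -714.752012
x = (438.206833·-95.924 − -2.034·6592.773190) / -714.752012 = 40.048648
y = (9.622·6592.773190 − 438.206833·102.374) / -714.752012 = -25.987583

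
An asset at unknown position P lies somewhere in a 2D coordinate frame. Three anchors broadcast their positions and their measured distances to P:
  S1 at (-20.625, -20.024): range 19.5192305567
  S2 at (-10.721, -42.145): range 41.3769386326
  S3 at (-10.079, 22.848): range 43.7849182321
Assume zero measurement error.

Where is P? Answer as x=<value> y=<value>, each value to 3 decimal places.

x=-37.909 y=-10.954

eq1: (x + 20.625)² + (y + 20.024)² = 19.5192305567²
eq2: (x + 10.721)² + (y + 42.145)² = 41.3769386326²
eq3: (x + 10.079)² + (y − 22.848)² = 43.7849182321²
eq3−eq2, eq3−eq1 (x²,y² cancel):
  -1.284·x − 129.986·y = 1472.591535
  -21.092·x − 85.744·y = 1738.852559
det = -1.284·-85.744 − -129.986·-21.092 = -2631.569416
x = (1472.591535·-85.744 − -129.986·1738.852559) / -2631.569416 = -37.909165
y = (-1.284·1738.852559 − 1472.591535·-21.092) / -2631.569416 = -10.954381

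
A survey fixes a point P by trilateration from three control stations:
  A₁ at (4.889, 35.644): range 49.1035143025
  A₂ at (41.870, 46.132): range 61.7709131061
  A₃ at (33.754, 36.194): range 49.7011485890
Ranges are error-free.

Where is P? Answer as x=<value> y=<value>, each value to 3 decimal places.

eq1: (x − 4.889)² + (y − 35.644)² = 49.1035143025²
eq2: (x − 41.870)² + (y − 46.132)² = 61.7709131061²
eq3: (x − 33.754)² + (y − 36.194)² = 49.7011485890²
eq1−eq2, eq1−eq3 (x²,y² cancel):
  73.962·x + 20.976·y = 1182.370678
  57.730·x + 1.100·y = 1095.892041
det = 73.962·1.100 − 20.976·57.730 = -1129.586280
x = (1182.370678·1.100 − 20.976·1095.892041) / -1129.586280 = 19.198909
y = (73.962·1095.892041 − 1182.370678·57.730) / -1129.586280 = -11.328137

x=19.199 y=-11.328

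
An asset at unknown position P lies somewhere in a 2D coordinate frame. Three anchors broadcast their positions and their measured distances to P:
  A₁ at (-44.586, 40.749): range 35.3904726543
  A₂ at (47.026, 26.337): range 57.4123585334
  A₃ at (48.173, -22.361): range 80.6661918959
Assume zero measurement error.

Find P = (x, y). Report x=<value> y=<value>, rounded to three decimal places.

eq1: (x + 44.586)² + (y − 40.749)² = 35.3904726543²
eq2: (x − 47.026)² + (y − 26.337)² = 57.4123585334²
eq3: (x − 48.173)² + (y + 22.361)² = 80.6661918959²
eq3−eq1, eq3−eq2 (x²,y² cancel):
  -185.518·x + 126.220·y = 6082.289107
  -2.294·x + 97.396·y = 3295.285598
det = -185.518·97.396 − 126.220·-2.294 = -17779.162448
x = (6082.289107·97.396 − 126.220·3295.285598) / -17779.162448 = -9.925084
y = (-185.518·3295.285598 − 6082.289107·-2.294) / -17779.162448 = 33.600122

x=-9.925 y=33.600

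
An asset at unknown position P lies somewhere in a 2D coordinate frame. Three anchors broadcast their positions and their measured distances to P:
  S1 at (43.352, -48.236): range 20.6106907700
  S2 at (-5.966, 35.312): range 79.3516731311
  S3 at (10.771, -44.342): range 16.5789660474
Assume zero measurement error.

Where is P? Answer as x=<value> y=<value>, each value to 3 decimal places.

x=25.824 y=-37.394

eq1: (x − 43.352)² + (y + 48.236)² = 20.6106907700²
eq2: (x + 5.966)² + (y − 35.312)² = 79.3516731311²
eq3: (x − 10.771)² + (y + 44.342)² = 16.5789660474²
eq3−eq1, eq3−eq2 (x²,y² cancel):
  65.162·x − 7.788·y = 1973.941736
  -33.474·x + 159.308·y = -6821.522819
det = 65.162·159.308 − -7.788·-33.474 = 10120.132384
x = (1973.941736·159.308 − -7.788·-6821.522819) / 10120.132384 = 25.823643
y = (65.162·-6821.522819 − 1973.941736·-33.474) / 10120.132384 = -37.393616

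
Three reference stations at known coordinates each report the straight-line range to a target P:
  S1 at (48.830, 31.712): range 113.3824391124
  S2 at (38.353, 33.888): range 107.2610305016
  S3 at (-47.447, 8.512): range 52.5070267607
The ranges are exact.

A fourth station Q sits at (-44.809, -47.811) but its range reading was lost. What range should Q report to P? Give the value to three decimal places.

eq1: (x − 48.830)² + (y − 31.712)² = 113.3824391124²
eq2: (x − 38.353)² + (y − 33.888)² = 107.2610305016²
eq3: (x + 47.447)² + (y − 8.512)² = 52.5070267607²
eq1−eq2, eq1−eq3 (x²,y² cancel):
  -20.954·x + 4.352·y = 579.978144
  -192.554·x − 46.400·y = 9032.241749
det = -20.954·-46.400 − 4.352·-192.554 = 1810.260608
x = (579.978144·-46.400 − 4.352·9032.241749) / 1810.260608 = -36.579983
y = (-20.954·9032.241749 − 579.978144·-192.554) / 1810.260608 = -42.858184
|P − Q| = √((-36.579983 − -44.809)² + (-42.858184 − -47.811)²) = 9.604536

9.605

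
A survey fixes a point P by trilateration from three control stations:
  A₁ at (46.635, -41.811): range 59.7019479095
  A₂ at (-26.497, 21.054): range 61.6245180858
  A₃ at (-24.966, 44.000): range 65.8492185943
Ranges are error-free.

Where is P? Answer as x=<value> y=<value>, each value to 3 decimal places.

x=34.976 y=16.742

eq1: (x − 46.635)² + (y + 41.811)² = 59.7019479095²
eq2: (x + 26.497)² + (y − 21.054)² = 61.6245180858²
eq3: (x + 24.966)² + (y − 44.000)² = 65.8492185943²
eq2−eq1, eq2−eq3 (x²,y² cancel):
  146.264·x − 125.730·y = 3010.879666
  3.062·x + 45.892·y = 875.400871
det = 146.264·45.892 − -125.730·3.062 = 7097.332748
x = (3010.879666·45.892 − -125.730·875.400871) / 7097.332748 = 34.976441
y = (146.264·875.400871 − 3010.879666·3.062) / 7097.332748 = 16.741546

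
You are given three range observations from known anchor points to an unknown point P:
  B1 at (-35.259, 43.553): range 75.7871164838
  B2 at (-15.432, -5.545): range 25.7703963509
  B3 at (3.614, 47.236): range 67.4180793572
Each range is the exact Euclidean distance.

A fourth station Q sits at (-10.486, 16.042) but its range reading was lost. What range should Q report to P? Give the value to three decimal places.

39.685

eq1: (x + 35.259)² + (y − 43.553)² = 75.7871164838²
eq2: (x + 15.432)² + (y + 5.545)² = 25.7703963509²
eq3: (x − 3.614)² + (y − 47.236)² = 67.4180793572²
eq2−eq1, eq2−eq3 (x²,y² cancel):
  -39.654·x + 98.196·y = -2208.406456
  38.092·x + 105.562·y = -1905.677053
det = -39.654·105.562 − 98.196·38.092 = -7926.437580
x = (-2208.406456·105.562 − 98.196·-1905.677053) / -7926.437580 = 5.802599
y = (-39.654·-1905.677053 − -2208.406456·38.092) / -7926.437580 = -20.146546
|P − Q| = √((5.802599 − -10.486)² + (-20.146546 − 16.042)²) = 39.685379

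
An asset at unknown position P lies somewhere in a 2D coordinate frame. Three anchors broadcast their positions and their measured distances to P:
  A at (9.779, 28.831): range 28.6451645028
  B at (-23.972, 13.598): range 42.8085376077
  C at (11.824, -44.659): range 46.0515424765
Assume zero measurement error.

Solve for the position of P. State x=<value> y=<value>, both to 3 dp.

x=16.973 y=1.104

eq1: (x − 9.779)² + (y − 28.831)² = 28.6451645028²
eq2: (x + 23.972)² + (y − 13.598)² = 42.8085376077²
eq3: (x − 11.824)² + (y + 44.659)² = 46.0515424765²
eq3−eq1, eq3−eq2 (x²,y² cancel):
  -4.090·x + 146.980·y = 92.821260
  -71.592·x + 116.514·y = -1086.497197
det = -4.090·116.514 − 146.980·-71.592 = 10046.049900
x = (92.821260·116.514 − 146.980·-1086.497197) / 10046.049900 = 16.972674
y = (-4.090·-1086.497197 − 92.821260·-71.592) / 10046.049900 = 1.103820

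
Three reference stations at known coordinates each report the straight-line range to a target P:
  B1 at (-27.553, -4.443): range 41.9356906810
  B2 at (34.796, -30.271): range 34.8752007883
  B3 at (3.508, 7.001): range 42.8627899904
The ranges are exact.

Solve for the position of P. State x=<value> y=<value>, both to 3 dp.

eq1: (x + 27.553)² + (y + 4.443)² = 41.9356906810²
eq2: (x − 34.796)² + (y + 30.271)² = 34.8752007883²
eq3: (x − 3.508)² + (y − 7.001)² = 42.8627899904²
eq1−eq3, eq1−eq2 (x²,y² cancel):
  62.122·x + 22.888·y = -796.204606
  124.698·x − 51.656·y = 1890.509522
det = 62.122·-51.656 − 22.888·124.698 = -6063.061856
x = (-796.204606·-51.656 − 22.888·1890.509522) / -6063.061856 = 0.353161
y = (62.122·1890.509522 − -796.204606·124.698) / -6063.061856 = -35.745529

x=0.353 y=-35.746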